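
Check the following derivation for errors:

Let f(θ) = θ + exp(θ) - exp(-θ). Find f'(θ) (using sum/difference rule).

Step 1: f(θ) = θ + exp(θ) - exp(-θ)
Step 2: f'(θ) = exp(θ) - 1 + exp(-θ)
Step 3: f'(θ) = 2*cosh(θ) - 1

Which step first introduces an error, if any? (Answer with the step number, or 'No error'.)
Step 2

Step 2 is incorrect due to a sign flip.
The step shows: exp(θ) - 1 + exp(-θ)
The correct value should be: exp(θ) + 1 + exp(-θ)

Explanation: The sign of one term was flipped: the term 1 was incorrectly written as -1
The later steps are derived from this incorrect expression, so the error originates in Step 2.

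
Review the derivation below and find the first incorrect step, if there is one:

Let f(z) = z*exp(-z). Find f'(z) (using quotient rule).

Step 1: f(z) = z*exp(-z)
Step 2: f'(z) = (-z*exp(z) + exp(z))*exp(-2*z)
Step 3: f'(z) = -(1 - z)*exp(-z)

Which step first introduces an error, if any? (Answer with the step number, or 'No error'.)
Step 3

Step 3 is incorrect due to a sign flip.
The step shows: -(1 - z)*exp(-z)
The correct value should be: (1 - z)*exp(-z)

Explanation: The sign of the whole expression was flipped: the term (1 - z)*exp(-z) was incorrectly written as -(1 - z)*exp(-z)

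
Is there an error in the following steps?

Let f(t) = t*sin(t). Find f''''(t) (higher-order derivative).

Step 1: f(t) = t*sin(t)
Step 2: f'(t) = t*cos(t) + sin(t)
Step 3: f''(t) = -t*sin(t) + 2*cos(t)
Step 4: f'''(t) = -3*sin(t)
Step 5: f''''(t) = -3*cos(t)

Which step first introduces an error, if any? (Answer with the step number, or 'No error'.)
Step 4

Step 4 is incorrect due to a dropped term.
The step shows: -3*sin(t)
The correct value should be: -t*cos(t) - 3*sin(t)

Explanation: A term was dropped: the term -t*cos(t) was incorrectly omitted
The later steps are derived from this incorrect expression, so the error originates in Step 4.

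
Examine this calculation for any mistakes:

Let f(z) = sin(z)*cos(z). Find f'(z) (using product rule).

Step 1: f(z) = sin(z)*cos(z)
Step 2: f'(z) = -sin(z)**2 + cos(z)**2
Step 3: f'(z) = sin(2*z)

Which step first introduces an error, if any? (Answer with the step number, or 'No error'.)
Step 3

Step 3 is incorrect due to a wrong trig function.
The step shows: sin(2*z)
The correct value should be: cos(2*z)

Explanation: cos(2*z) was incorrectly written as sin(2*z): the term cos(2*z) was incorrectly written as sin(2*z)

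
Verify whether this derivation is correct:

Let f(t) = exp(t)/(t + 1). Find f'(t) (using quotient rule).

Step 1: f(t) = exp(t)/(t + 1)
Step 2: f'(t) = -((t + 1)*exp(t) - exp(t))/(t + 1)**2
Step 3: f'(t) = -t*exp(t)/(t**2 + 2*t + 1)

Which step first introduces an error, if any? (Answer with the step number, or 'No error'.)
Step 2

Step 2 is incorrect due to a sign flip.
The step shows: -((t + 1)*exp(t) - exp(t))/(t + 1)**2
The correct value should be: ((t + 1)*exp(t) - exp(t))/(t + 1)**2

Explanation: The sign of the whole expression was flipped: the term ((t + 1)*exp(t) - exp(t))/(t + 1)**2 was incorrectly written as -((t + 1)*exp(t) - exp(t))/(t + 1)**2
The later steps are derived from this incorrect expression, so the error originates in Step 2.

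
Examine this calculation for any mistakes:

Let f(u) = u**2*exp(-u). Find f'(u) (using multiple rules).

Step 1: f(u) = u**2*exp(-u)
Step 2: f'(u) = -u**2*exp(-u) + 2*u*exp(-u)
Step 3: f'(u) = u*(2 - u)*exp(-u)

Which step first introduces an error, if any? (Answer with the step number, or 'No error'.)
No error

All steps in this derivation are correct.
The final answer f'(u) = u*(2 - u)*exp(-u) is valid.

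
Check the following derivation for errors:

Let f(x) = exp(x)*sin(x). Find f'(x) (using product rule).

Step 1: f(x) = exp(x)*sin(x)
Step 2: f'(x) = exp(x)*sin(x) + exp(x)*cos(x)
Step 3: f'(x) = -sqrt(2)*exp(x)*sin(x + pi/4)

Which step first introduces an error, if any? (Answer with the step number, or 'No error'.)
Step 3

Step 3 is incorrect due to a sign flip.
The step shows: -sqrt(2)*exp(x)*sin(x + pi/4)
The correct value should be: sqrt(2)*exp(x)*sin(x + pi/4)

Explanation: The sign of the whole expression was flipped: the term sqrt(2)*exp(x)*sin(x + pi/4) was incorrectly written as -sqrt(2)*exp(x)*sin(x + pi/4)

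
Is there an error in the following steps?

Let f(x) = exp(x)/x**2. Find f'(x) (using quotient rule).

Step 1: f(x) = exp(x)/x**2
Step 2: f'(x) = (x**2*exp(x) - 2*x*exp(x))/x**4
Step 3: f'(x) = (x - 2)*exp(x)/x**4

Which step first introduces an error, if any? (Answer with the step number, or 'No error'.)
Step 3

Step 3 is incorrect due to a wrong exponent.
The step shows: (x - 2)*exp(x)/x**4
The correct value should be: (x - 2)*exp(x)/x**3

Explanation: The exponent -3 on x was incorrectly written as -4: the term (x - 2)*exp(x)/x**3 was incorrectly written as (x - 2)*exp(x)/x**4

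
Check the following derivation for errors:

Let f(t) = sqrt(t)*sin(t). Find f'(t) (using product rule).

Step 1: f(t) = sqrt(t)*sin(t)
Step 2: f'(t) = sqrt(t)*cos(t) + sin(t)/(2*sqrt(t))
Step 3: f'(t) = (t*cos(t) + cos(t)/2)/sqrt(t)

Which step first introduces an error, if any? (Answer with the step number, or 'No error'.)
Step 3

Step 3 is incorrect due to a wrong trig function.
The step shows: (t*cos(t) + cos(t)/2)/sqrt(t)
The correct value should be: (t*cos(t) + sin(t)/2)/sqrt(t)

Explanation: sin(t) was incorrectly written as cos(t): the term (t*cos(t) + sin(t)/2)/sqrt(t) was incorrectly written as (t*cos(t) + cos(t)/2)/sqrt(t)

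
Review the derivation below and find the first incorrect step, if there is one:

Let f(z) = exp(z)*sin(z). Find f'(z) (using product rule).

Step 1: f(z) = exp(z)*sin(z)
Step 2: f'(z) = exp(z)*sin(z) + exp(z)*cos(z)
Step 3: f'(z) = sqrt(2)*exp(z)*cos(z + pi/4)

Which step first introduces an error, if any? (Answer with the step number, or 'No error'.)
Step 3

Step 3 is incorrect due to a wrong trig function.
The step shows: sqrt(2)*exp(z)*cos(z + pi/4)
The correct value should be: sqrt(2)*exp(z)*sin(z + pi/4)

Explanation: sin(z + pi/4) was incorrectly written as cos(z + pi/4): the term sqrt(2)*exp(z)*sin(z + pi/4) was incorrectly written as sqrt(2)*exp(z)*cos(z + pi/4)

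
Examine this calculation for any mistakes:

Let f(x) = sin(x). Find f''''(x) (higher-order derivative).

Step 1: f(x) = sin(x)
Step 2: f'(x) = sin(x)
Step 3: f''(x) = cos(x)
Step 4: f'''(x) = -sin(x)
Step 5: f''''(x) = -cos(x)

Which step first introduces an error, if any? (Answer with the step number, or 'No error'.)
Step 2

Step 2 is incorrect due to a wrong trig function.
The step shows: sin(x)
The correct value should be: cos(x)

Explanation: cos(x) was incorrectly written as sin(x): the term cos(x) was incorrectly written as sin(x)
The later steps are derived from this incorrect expression, so the error originates in Step 2.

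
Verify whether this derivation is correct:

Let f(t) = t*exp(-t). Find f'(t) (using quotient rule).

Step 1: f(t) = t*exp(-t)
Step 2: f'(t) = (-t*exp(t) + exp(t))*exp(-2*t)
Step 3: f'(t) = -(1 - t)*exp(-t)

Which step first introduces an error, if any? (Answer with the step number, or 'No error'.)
Step 3

Step 3 is incorrect due to a sign flip.
The step shows: -(1 - t)*exp(-t)
The correct value should be: (1 - t)*exp(-t)

Explanation: The sign of the whole expression was flipped: the term (1 - t)*exp(-t) was incorrectly written as -(1 - t)*exp(-t)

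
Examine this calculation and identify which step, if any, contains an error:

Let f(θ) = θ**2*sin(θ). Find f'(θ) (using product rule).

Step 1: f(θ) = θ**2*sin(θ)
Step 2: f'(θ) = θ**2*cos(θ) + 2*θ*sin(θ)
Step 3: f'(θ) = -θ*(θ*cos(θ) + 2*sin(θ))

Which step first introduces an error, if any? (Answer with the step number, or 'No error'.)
Step 3

Step 3 is incorrect due to a sign flip.
The step shows: -θ*(θ*cos(θ) + 2*sin(θ))
The correct value should be: θ*(θ*cos(θ) + 2*sin(θ))

Explanation: The sign of the whole expression was flipped: the term θ*(θ*cos(θ) + 2*sin(θ)) was incorrectly written as -θ*(θ*cos(θ) + 2*sin(θ))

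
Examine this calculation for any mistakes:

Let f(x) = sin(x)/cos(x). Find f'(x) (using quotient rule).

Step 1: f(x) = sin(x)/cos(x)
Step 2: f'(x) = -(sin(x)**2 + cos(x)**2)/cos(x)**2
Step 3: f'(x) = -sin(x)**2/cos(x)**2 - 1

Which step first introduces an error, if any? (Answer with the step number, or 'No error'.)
Step 2

Step 2 is incorrect due to a sign flip.
The step shows: -(sin(x)**2 + cos(x)**2)/cos(x)**2
The correct value should be: (sin(x)**2 + cos(x)**2)/cos(x)**2

Explanation: The sign of the whole expression was flipped: the term (sin(x)**2 + cos(x)**2)/cos(x)**2 was incorrectly written as -(sin(x)**2 + cos(x)**2)/cos(x)**2
The later steps are derived from this incorrect expression, so the error originates in Step 2.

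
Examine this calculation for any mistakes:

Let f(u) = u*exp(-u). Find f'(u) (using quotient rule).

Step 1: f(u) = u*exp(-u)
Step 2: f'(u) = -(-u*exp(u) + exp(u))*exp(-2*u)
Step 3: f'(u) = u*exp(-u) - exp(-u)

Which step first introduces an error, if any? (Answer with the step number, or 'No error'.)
Step 2

Step 2 is incorrect due to a sign flip.
The step shows: -(-u*exp(u) + exp(u))*exp(-2*u)
The correct value should be: (-u*exp(u) + exp(u))*exp(-2*u)

Explanation: The sign of the whole expression was flipped: the term (-u*exp(u) + exp(u))*exp(-2*u) was incorrectly written as -(-u*exp(u) + exp(u))*exp(-2*u)
The later steps are derived from this incorrect expression, so the error originates in Step 2.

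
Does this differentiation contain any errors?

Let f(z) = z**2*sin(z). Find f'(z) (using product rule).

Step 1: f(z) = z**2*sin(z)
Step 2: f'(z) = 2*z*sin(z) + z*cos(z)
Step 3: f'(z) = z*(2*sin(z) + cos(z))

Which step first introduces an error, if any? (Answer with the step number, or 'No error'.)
Step 2

Step 2 is incorrect due to a wrong exponent.
The step shows: 2*z*sin(z) + z*cos(z)
The correct value should be: z**2*cos(z) + 2*z*sin(z)

Explanation: The exponent 2 on z was incorrectly written as 1: the term z**2*cos(z) was incorrectly written as z*cos(z)
The later steps are derived from this incorrect expression, so the error originates in Step 2.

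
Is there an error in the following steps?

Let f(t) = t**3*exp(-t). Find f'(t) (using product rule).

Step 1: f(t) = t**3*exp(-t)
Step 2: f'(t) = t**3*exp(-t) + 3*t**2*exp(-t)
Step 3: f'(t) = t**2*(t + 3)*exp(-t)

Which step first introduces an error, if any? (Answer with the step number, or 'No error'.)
Step 2

Step 2 is incorrect due to a sign flip.
The step shows: t**3*exp(-t) + 3*t**2*exp(-t)
The correct value should be: -t**3*exp(-t) + 3*t**2*exp(-t)

Explanation: The sign of one term was flipped: the term -t**3*exp(-t) was incorrectly written as t**3*exp(-t)
The later steps are derived from this incorrect expression, so the error originates in Step 2.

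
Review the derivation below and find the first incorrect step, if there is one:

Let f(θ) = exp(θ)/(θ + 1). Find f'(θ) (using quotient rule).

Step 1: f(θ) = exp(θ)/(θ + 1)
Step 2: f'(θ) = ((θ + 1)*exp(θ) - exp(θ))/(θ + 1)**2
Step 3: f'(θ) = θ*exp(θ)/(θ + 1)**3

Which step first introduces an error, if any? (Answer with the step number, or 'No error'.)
Step 3

Step 3 is incorrect due to a wrong exponent.
The step shows: θ*exp(θ)/(θ + 1)**3
The correct value should be: θ*exp(θ)/(θ + 1)**2

Explanation: The exponent -2 on θ + 1 was incorrectly written as -3: the term θ*exp(θ)/(θ + 1)**2 was incorrectly written as θ*exp(θ)/(θ + 1)**3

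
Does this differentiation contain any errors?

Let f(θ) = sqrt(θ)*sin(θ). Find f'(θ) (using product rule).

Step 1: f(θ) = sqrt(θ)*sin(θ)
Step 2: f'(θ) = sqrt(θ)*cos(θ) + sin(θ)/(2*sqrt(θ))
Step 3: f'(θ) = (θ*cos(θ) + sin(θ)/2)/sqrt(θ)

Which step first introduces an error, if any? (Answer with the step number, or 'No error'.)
No error

All steps in this derivation are correct.
The final answer f'(θ) = (θ*cos(θ) + sin(θ)/2)/sqrt(θ) is valid.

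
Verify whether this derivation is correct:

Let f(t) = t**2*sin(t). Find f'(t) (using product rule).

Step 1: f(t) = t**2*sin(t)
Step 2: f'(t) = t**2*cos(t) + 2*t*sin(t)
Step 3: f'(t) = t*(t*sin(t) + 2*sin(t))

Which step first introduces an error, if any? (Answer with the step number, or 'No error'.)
Step 3

Step 3 is incorrect due to a wrong trig function.
The step shows: t*(t*sin(t) + 2*sin(t))
The correct value should be: t*(t*cos(t) + 2*sin(t))

Explanation: cos(t) was incorrectly written as sin(t): the term t*(t*cos(t) + 2*sin(t)) was incorrectly written as t*(t*sin(t) + 2*sin(t))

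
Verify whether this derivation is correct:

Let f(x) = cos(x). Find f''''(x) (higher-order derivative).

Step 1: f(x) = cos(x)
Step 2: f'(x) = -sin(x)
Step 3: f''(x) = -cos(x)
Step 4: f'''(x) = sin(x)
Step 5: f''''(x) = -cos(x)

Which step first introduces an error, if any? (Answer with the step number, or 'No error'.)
Step 5

Step 5 is incorrect due to a sign flip.
The step shows: -cos(x)
The correct value should be: cos(x)

Explanation: The sign of the whole expression was flipped: the term cos(x) was incorrectly written as -cos(x)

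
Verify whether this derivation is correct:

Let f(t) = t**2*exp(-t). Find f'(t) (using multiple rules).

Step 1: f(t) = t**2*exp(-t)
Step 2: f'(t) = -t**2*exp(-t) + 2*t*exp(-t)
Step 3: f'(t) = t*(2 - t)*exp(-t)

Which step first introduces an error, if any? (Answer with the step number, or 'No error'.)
No error

All steps in this derivation are correct.
The final answer f'(t) = t*(2 - t)*exp(-t) is valid.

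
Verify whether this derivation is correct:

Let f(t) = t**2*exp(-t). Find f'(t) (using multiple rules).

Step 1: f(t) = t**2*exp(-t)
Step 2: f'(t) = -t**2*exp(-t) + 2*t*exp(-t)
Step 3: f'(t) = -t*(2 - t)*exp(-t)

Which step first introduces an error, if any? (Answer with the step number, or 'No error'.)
Step 3

Step 3 is incorrect due to a sign flip.
The step shows: -t*(2 - t)*exp(-t)
The correct value should be: t*(2 - t)*exp(-t)

Explanation: The sign of the whole expression was flipped: the term t*(2 - t)*exp(-t) was incorrectly written as -t*(2 - t)*exp(-t)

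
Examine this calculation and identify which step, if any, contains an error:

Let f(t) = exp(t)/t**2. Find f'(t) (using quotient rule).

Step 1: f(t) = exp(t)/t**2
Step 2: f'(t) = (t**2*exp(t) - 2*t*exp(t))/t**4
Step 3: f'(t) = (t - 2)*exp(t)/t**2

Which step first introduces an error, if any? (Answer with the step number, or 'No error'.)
Step 3

Step 3 is incorrect due to a wrong exponent.
The step shows: (t - 2)*exp(t)/t**2
The correct value should be: (t - 2)*exp(t)/t**3

Explanation: The exponent -3 on t was incorrectly written as -2: the term (t - 2)*exp(t)/t**3 was incorrectly written as (t - 2)*exp(t)/t**2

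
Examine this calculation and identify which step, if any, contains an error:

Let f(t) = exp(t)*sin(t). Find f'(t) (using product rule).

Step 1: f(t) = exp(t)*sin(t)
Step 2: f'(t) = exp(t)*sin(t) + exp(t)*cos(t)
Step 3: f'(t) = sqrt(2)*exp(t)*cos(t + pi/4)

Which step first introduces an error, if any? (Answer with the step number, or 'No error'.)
Step 3

Step 3 is incorrect due to a wrong trig function.
The step shows: sqrt(2)*exp(t)*cos(t + pi/4)
The correct value should be: sqrt(2)*exp(t)*sin(t + pi/4)

Explanation: sin(t + pi/4) was incorrectly written as cos(t + pi/4): the term sqrt(2)*exp(t)*sin(t + pi/4) was incorrectly written as sqrt(2)*exp(t)*cos(t + pi/4)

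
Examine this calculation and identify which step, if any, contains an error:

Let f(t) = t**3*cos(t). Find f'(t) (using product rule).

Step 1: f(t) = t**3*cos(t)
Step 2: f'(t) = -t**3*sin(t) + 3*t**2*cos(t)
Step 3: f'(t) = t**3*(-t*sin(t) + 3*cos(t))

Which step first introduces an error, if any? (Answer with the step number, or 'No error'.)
Step 3

Step 3 is incorrect due to a wrong exponent.
The step shows: t**3*(-t*sin(t) + 3*cos(t))
The correct value should be: t**2*(-t*sin(t) + 3*cos(t))

Explanation: The exponent 2 on t was incorrectly written as 3: the term t**2*(-t*sin(t) + 3*cos(t)) was incorrectly written as t**3*(-t*sin(t) + 3*cos(t))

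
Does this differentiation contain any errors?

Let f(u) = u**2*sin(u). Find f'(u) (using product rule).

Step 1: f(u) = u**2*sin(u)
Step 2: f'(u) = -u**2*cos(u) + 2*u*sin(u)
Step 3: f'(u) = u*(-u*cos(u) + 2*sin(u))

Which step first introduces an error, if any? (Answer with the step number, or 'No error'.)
Step 2

Step 2 is incorrect due to a sign flip.
The step shows: -u**2*cos(u) + 2*u*sin(u)
The correct value should be: u**2*cos(u) + 2*u*sin(u)

Explanation: The sign of one term was flipped: the term u**2*cos(u) was incorrectly written as -u**2*cos(u)
The later steps are derived from this incorrect expression, so the error originates in Step 2.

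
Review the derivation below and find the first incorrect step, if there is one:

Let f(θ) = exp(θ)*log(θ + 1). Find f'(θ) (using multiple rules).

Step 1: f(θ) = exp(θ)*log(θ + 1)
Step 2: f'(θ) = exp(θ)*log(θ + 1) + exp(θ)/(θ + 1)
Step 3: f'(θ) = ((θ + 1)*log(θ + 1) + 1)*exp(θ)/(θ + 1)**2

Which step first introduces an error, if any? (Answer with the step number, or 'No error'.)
Step 3

Step 3 is incorrect due to a wrong exponent.
The step shows: ((θ + 1)*log(θ + 1) + 1)*exp(θ)/(θ + 1)**2
The correct value should be: ((θ + 1)*log(θ + 1) + 1)*exp(θ)/(θ + 1)

Explanation: The exponent -1 on θ + 1 was incorrectly written as -2: the term ((θ + 1)*log(θ + 1) + 1)*exp(θ)/(θ + 1) was incorrectly written as ((θ + 1)*log(θ + 1) + 1)*exp(θ)/(θ + 1)**2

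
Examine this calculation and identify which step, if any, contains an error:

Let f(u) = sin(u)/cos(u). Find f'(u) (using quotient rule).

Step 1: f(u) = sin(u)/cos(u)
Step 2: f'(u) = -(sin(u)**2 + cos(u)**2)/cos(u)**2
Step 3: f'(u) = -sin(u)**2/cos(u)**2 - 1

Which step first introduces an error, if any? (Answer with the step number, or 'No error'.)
Step 2

Step 2 is incorrect due to a sign flip.
The step shows: -(sin(u)**2 + cos(u)**2)/cos(u)**2
The correct value should be: (sin(u)**2 + cos(u)**2)/cos(u)**2

Explanation: The sign of the whole expression was flipped: the term (sin(u)**2 + cos(u)**2)/cos(u)**2 was incorrectly written as -(sin(u)**2 + cos(u)**2)/cos(u)**2
The later steps are derived from this incorrect expression, so the error originates in Step 2.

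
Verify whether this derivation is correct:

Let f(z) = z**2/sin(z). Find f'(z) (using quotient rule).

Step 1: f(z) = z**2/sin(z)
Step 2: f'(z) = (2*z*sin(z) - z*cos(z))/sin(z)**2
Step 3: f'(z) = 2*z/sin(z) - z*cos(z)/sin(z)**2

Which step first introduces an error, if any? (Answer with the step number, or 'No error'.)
Step 2

Step 2 is incorrect due to a wrong exponent.
The step shows: (2*z*sin(z) - z*cos(z))/sin(z)**2
The correct value should be: (-z**2*cos(z) + 2*z*sin(z))/sin(z)**2

Explanation: The exponent 2 on z was incorrectly written as 1: the term (-z**2*cos(z) + 2*z*sin(z))/sin(z)**2 was incorrectly written as (2*z*sin(z) - z*cos(z))/sin(z)**2
The later steps are derived from this incorrect expression, so the error originates in Step 2.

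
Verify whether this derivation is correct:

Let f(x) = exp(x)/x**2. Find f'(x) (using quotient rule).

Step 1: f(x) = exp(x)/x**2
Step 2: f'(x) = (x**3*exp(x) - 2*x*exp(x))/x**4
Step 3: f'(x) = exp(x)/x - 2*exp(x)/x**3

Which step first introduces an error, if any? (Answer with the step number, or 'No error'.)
Step 2

Step 2 is incorrect due to a wrong exponent.
The step shows: (x**3*exp(x) - 2*x*exp(x))/x**4
The correct value should be: (x**2*exp(x) - 2*x*exp(x))/x**4

Explanation: The exponent 2 on x was incorrectly written as 3: the term (x**2*exp(x) - 2*x*exp(x))/x**4 was incorrectly written as (x**3*exp(x) - 2*x*exp(x))/x**4
The later steps are derived from this incorrect expression, so the error originates in Step 2.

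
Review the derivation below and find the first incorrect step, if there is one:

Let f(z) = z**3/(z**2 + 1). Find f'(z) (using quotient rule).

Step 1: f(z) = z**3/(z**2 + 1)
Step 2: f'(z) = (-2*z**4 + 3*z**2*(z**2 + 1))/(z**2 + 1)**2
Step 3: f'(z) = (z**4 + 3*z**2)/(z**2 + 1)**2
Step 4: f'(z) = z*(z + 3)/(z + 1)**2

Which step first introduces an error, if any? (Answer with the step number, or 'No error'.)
Step 4

Step 4 is incorrect due to a wrong exponent.
The step shows: z*(z + 3)/(z + 1)**2
The correct value should be: z**2*(z**2 + 3)/(z**2 + 1)**2

Explanation: The exponent 2 on z was incorrectly written as 1: the term z**2*(z**2 + 3)/(z**2 + 1)**2 was incorrectly written as z*(z + 3)/(z + 1)**2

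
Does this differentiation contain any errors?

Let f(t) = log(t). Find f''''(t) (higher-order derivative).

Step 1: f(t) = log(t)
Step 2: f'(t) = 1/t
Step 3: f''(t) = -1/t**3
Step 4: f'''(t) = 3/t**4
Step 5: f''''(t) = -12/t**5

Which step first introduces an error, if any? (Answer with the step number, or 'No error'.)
Step 3

Step 3 is incorrect due to a wrong exponent.
The step shows: -1/t**3
The correct value should be: -1/t**2

Explanation: The exponent -2 on t was incorrectly written as -3: the term -1/t**2 was incorrectly written as -1/t**3
The later steps are derived from this incorrect expression, so the error originates in Step 3.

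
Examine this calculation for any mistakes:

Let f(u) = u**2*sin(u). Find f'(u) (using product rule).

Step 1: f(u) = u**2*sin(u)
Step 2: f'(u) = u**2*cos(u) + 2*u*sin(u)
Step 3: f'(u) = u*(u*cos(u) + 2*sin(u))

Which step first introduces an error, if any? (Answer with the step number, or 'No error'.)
No error

All steps in this derivation are correct.
The final answer f'(u) = u*(u*cos(u) + 2*sin(u)) is valid.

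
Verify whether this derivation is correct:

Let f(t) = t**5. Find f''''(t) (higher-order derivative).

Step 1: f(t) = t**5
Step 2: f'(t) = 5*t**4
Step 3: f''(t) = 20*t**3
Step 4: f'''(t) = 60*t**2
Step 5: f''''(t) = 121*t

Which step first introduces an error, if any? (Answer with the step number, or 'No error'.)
Step 5

Step 5 is incorrect due to a wrong coefficient.
The step shows: 121*t
The correct value should be: 120*t

Explanation: The coefficient 120 was incorrectly written as 121: the term 120*t was incorrectly written as 121*t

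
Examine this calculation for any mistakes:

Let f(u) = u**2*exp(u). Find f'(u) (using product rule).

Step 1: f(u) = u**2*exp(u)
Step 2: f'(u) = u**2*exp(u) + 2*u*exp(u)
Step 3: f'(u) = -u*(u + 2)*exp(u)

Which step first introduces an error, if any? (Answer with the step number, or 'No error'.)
Step 3

Step 3 is incorrect due to a sign flip.
The step shows: -u*(u + 2)*exp(u)
The correct value should be: u*(u + 2)*exp(u)

Explanation: The sign of the whole expression was flipped: the term u*(u + 2)*exp(u) was incorrectly written as -u*(u + 2)*exp(u)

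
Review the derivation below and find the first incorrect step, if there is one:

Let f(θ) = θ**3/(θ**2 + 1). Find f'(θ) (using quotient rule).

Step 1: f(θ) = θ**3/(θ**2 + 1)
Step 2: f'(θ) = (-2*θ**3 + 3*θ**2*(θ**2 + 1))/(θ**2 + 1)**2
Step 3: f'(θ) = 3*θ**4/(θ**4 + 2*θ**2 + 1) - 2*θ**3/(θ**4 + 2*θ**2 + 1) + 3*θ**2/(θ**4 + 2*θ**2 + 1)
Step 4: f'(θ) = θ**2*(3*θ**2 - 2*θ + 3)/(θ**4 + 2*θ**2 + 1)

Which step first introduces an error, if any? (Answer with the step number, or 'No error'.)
Step 2

Step 2 is incorrect due to a wrong exponent.
The step shows: (-2*θ**3 + 3*θ**2*(θ**2 + 1))/(θ**2 + 1)**2
The correct value should be: (-2*θ**4 + 3*θ**2*(θ**2 + 1))/(θ**2 + 1)**2

Explanation: The exponent 4 on θ was incorrectly written as 3: the term (-2*θ**4 + 3*θ**2*(θ**2 + 1))/(θ**2 + 1)**2 was incorrectly written as (-2*θ**3 + 3*θ**2*(θ**2 + 1))/(θ**2 + 1)**2
The later steps are derived from this incorrect expression, so the error originates in Step 2.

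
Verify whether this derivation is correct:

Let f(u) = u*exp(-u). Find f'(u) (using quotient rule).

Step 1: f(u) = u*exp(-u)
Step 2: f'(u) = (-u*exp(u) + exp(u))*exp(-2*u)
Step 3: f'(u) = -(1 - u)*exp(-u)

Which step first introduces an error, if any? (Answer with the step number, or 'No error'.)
Step 3

Step 3 is incorrect due to a sign flip.
The step shows: -(1 - u)*exp(-u)
The correct value should be: (1 - u)*exp(-u)

Explanation: The sign of the whole expression was flipped: the term (1 - u)*exp(-u) was incorrectly written as -(1 - u)*exp(-u)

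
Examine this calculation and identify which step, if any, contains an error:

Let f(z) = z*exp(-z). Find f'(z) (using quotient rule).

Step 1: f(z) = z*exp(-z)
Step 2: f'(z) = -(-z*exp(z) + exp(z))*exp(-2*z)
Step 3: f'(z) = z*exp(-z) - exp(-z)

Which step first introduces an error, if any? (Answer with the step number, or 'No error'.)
Step 2

Step 2 is incorrect due to a sign flip.
The step shows: -(-z*exp(z) + exp(z))*exp(-2*z)
The correct value should be: (-z*exp(z) + exp(z))*exp(-2*z)

Explanation: The sign of the whole expression was flipped: the term (-z*exp(z) + exp(z))*exp(-2*z) was incorrectly written as -(-z*exp(z) + exp(z))*exp(-2*z)
The later steps are derived from this incorrect expression, so the error originates in Step 2.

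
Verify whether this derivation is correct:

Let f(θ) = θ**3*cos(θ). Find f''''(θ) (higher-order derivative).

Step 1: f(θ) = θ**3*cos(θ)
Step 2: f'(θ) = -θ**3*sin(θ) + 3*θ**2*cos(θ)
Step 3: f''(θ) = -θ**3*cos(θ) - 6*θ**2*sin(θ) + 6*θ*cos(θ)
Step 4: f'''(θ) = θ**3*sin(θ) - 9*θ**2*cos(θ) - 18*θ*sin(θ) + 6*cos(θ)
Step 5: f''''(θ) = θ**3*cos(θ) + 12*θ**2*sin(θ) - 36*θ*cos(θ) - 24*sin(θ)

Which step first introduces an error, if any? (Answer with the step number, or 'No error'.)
No error

All steps in this derivation are correct.
The final answer f''''(θ) = θ**3*cos(θ) + 12*θ**2*sin(θ) - 36*θ*cos(θ) - 24*sin(θ) is valid.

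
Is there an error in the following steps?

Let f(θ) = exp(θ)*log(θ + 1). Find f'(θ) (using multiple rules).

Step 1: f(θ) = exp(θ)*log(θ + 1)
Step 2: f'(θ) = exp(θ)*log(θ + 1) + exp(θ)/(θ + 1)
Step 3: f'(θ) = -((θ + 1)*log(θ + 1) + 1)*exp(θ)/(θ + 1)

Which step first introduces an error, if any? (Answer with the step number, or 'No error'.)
Step 3

Step 3 is incorrect due to a sign flip.
The step shows: -((θ + 1)*log(θ + 1) + 1)*exp(θ)/(θ + 1)
The correct value should be: ((θ + 1)*log(θ + 1) + 1)*exp(θ)/(θ + 1)

Explanation: The sign of the whole expression was flipped: the term ((θ + 1)*log(θ + 1) + 1)*exp(θ)/(θ + 1) was incorrectly written as -((θ + 1)*log(θ + 1) + 1)*exp(θ)/(θ + 1)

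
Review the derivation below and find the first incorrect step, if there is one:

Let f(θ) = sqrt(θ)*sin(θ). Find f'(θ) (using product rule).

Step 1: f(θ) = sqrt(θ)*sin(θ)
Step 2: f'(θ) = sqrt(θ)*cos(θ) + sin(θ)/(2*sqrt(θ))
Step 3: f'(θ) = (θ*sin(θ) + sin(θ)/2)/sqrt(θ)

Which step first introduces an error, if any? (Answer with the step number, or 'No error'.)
Step 3

Step 3 is incorrect due to a wrong trig function.
The step shows: (θ*sin(θ) + sin(θ)/2)/sqrt(θ)
The correct value should be: (θ*cos(θ) + sin(θ)/2)/sqrt(θ)

Explanation: cos(θ) was incorrectly written as sin(θ): the term (θ*cos(θ) + sin(θ)/2)/sqrt(θ) was incorrectly written as (θ*sin(θ) + sin(θ)/2)/sqrt(θ)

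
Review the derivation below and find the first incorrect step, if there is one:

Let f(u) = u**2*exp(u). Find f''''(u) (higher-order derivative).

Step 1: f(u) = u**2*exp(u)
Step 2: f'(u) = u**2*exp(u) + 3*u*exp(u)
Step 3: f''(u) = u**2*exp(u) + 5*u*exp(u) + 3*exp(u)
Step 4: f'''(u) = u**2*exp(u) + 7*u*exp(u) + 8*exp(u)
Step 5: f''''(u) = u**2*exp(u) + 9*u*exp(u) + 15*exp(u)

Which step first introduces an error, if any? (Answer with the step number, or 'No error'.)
Step 2

Step 2 is incorrect due to a wrong coefficient.
The step shows: u**2*exp(u) + 3*u*exp(u)
The correct value should be: u**2*exp(u) + 2*u*exp(u)

Explanation: The coefficient 2 was incorrectly written as 3: the term 2*u*exp(u) was incorrectly written as 3*u*exp(u)
The later steps are derived from this incorrect expression, so the error originates in Step 2.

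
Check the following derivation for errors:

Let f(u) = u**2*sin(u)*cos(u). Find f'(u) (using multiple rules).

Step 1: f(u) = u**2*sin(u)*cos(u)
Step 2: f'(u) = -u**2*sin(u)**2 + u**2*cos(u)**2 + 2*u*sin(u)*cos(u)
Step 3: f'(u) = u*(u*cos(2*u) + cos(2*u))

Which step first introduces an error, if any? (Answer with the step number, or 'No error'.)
Step 3

Step 3 is incorrect due to a wrong trig function.
The step shows: u*(u*cos(2*u) + cos(2*u))
The correct value should be: u*(u*cos(2*u) + sin(2*u))

Explanation: sin(2*u) was incorrectly written as cos(2*u): the term u*(u*cos(2*u) + sin(2*u)) was incorrectly written as u*(u*cos(2*u) + cos(2*u))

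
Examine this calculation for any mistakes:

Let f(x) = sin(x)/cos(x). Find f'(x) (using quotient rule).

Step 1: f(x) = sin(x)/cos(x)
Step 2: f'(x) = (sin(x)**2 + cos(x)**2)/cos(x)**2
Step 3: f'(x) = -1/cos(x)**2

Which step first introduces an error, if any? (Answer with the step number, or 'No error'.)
Step 3

Step 3 is incorrect due to a sign flip.
The step shows: -1/cos(x)**2
The correct value should be: cos(x)**(-2)

Explanation: The sign of the whole expression was flipped: the term cos(x)**(-2) was incorrectly written as -1/cos(x)**2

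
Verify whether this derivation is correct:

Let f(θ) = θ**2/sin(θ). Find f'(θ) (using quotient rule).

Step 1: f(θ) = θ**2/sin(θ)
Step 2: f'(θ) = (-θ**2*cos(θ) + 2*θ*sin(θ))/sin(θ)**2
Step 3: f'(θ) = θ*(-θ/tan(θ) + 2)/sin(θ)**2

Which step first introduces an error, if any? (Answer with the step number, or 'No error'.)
Step 3

Step 3 is incorrect due to a wrong exponent.
The step shows: θ*(-θ/tan(θ) + 2)/sin(θ)**2
The correct value should be: θ*(-θ/tan(θ) + 2)/sin(θ)

Explanation: The exponent -1 on sin(θ) was incorrectly written as -2: the term θ*(-θ/tan(θ) + 2)/sin(θ) was incorrectly written as θ*(-θ/tan(θ) + 2)/sin(θ)**2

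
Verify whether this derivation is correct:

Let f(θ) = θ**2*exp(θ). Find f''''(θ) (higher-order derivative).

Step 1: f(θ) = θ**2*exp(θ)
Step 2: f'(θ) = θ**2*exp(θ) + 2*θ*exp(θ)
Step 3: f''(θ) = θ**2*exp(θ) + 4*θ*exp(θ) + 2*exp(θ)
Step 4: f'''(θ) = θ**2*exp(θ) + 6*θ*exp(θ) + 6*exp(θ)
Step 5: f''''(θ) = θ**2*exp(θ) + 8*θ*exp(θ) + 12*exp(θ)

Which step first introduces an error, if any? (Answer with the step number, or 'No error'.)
No error

All steps in this derivation are correct.
The final answer f''''(θ) = θ**2*exp(θ) + 8*θ*exp(θ) + 12*exp(θ) is valid.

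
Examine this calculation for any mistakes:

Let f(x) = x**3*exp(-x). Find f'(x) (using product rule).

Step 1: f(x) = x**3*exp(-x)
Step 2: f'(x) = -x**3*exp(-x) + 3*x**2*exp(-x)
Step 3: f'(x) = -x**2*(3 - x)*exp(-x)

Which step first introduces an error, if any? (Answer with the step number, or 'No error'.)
Step 3

Step 3 is incorrect due to a sign flip.
The step shows: -x**2*(3 - x)*exp(-x)
The correct value should be: x**2*(3 - x)*exp(-x)

Explanation: The sign of the whole expression was flipped: the term x**2*(3 - x)*exp(-x) was incorrectly written as -x**2*(3 - x)*exp(-x)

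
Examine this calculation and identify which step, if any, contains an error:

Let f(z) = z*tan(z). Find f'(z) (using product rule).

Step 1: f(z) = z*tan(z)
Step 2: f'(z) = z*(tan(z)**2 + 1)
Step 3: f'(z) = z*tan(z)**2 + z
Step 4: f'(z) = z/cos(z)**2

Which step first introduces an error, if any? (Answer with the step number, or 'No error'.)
Step 2

Step 2 is incorrect due to a dropped term.
The step shows: z*(tan(z)**2 + 1)
The correct value should be: z*(tan(z)**2 + 1) + tan(z)

Explanation: A term was dropped: the term tan(z) was incorrectly omitted
The later steps are derived from this incorrect expression, so the error originates in Step 2.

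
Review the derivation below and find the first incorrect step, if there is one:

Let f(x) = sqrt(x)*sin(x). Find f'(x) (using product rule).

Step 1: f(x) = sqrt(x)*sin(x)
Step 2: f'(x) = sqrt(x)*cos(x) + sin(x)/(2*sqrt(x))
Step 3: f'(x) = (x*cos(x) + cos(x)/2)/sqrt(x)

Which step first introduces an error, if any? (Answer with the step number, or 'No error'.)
Step 3

Step 3 is incorrect due to a wrong trig function.
The step shows: (x*cos(x) + cos(x)/2)/sqrt(x)
The correct value should be: (x*cos(x) + sin(x)/2)/sqrt(x)

Explanation: sin(x) was incorrectly written as cos(x): the term (x*cos(x) + sin(x)/2)/sqrt(x) was incorrectly written as (x*cos(x) + cos(x)/2)/sqrt(x)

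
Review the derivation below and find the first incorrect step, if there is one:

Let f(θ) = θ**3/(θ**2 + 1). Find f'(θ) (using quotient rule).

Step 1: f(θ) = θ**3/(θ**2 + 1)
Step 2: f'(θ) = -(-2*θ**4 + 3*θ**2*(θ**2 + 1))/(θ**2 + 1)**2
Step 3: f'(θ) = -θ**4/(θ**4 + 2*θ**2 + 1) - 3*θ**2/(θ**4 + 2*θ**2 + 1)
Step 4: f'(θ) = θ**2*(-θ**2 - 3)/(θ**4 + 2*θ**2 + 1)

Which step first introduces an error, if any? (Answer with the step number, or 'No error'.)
Step 2

Step 2 is incorrect due to a sign flip.
The step shows: -(-2*θ**4 + 3*θ**2*(θ**2 + 1))/(θ**2 + 1)**2
The correct value should be: (-2*θ**4 + 3*θ**2*(θ**2 + 1))/(θ**2 + 1)**2

Explanation: The sign of the whole expression was flipped: the term (-2*θ**4 + 3*θ**2*(θ**2 + 1))/(θ**2 + 1)**2 was incorrectly written as -(-2*θ**4 + 3*θ**2*(θ**2 + 1))/(θ**2 + 1)**2
The later steps are derived from this incorrect expression, so the error originates in Step 2.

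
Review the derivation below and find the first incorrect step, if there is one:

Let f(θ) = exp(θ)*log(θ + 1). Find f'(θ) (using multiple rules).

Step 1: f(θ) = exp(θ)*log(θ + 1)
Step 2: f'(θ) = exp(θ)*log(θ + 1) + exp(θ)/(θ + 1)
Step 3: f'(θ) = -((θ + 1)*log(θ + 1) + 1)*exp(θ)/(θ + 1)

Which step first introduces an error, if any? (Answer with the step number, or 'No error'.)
Step 3

Step 3 is incorrect due to a sign flip.
The step shows: -((θ + 1)*log(θ + 1) + 1)*exp(θ)/(θ + 1)
The correct value should be: ((θ + 1)*log(θ + 1) + 1)*exp(θ)/(θ + 1)

Explanation: The sign of the whole expression was flipped: the term ((θ + 1)*log(θ + 1) + 1)*exp(θ)/(θ + 1) was incorrectly written as -((θ + 1)*log(θ + 1) + 1)*exp(θ)/(θ + 1)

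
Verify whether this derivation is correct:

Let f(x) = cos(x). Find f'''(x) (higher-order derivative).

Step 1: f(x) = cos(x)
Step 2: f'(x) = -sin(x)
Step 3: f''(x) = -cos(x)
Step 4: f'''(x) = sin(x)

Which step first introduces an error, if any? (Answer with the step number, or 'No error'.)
No error

All steps in this derivation are correct.
The final answer f'''(x) = sin(x) is valid.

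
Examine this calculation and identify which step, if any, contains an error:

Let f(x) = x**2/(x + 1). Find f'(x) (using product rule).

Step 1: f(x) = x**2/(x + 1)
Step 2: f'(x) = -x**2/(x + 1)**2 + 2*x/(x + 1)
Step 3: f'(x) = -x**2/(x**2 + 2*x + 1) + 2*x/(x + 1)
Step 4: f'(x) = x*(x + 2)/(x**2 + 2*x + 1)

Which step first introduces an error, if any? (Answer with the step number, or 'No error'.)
No error

All steps in this derivation are correct.
The final answer f'(x) = x*(x + 2)/(x**2 + 2*x + 1) is valid.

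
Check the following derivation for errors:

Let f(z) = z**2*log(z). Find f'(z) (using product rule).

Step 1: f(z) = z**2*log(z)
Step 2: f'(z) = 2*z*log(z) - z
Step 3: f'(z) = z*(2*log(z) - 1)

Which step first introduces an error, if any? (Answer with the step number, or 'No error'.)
Step 2

Step 2 is incorrect due to a sign flip.
The step shows: 2*z*log(z) - z
The correct value should be: 2*z*log(z) + z

Explanation: The sign of one term was flipped: the term z was incorrectly written as -z
The later steps are derived from this incorrect expression, so the error originates in Step 2.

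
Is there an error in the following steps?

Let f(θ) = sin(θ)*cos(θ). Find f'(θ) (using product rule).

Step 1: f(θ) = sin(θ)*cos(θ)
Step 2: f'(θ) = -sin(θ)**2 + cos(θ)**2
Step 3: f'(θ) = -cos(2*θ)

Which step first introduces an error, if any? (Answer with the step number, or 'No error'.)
Step 3

Step 3 is incorrect due to a sign flip.
The step shows: -cos(2*θ)
The correct value should be: cos(2*θ)

Explanation: The sign of the whole expression was flipped: the term cos(2*θ) was incorrectly written as -cos(2*θ)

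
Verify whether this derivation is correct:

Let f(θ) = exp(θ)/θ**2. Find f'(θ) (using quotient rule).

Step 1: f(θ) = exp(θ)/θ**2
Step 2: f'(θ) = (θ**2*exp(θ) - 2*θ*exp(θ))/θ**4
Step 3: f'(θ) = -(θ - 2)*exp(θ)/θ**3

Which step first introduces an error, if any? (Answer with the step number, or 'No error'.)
Step 3

Step 3 is incorrect due to a sign flip.
The step shows: -(θ - 2)*exp(θ)/θ**3
The correct value should be: (θ - 2)*exp(θ)/θ**3

Explanation: The sign of the whole expression was flipped: the term (θ - 2)*exp(θ)/θ**3 was incorrectly written as -(θ - 2)*exp(θ)/θ**3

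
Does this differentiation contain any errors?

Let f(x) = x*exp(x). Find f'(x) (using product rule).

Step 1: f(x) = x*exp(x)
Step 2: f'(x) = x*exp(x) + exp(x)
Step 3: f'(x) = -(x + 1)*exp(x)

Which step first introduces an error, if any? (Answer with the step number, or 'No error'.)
Step 3

Step 3 is incorrect due to a sign flip.
The step shows: -(x + 1)*exp(x)
The correct value should be: (x + 1)*exp(x)

Explanation: The sign of the whole expression was flipped: the term (x + 1)*exp(x) was incorrectly written as -(x + 1)*exp(x)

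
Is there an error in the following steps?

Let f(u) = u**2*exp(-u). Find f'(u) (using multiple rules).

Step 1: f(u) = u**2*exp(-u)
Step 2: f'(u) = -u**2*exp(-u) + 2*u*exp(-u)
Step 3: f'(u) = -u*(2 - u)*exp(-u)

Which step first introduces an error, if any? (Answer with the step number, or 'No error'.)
Step 3

Step 3 is incorrect due to a sign flip.
The step shows: -u*(2 - u)*exp(-u)
The correct value should be: u*(2 - u)*exp(-u)

Explanation: The sign of the whole expression was flipped: the term u*(2 - u)*exp(-u) was incorrectly written as -u*(2 - u)*exp(-u)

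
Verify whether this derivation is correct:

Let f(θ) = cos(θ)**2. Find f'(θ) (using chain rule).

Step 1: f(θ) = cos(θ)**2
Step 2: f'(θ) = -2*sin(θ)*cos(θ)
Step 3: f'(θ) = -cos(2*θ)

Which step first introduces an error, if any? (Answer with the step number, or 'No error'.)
Step 3

Step 3 is incorrect due to a wrong trig function.
The step shows: -cos(2*θ)
The correct value should be: -sin(2*θ)

Explanation: sin(2*θ) was incorrectly written as cos(2*θ): the term -sin(2*θ) was incorrectly written as -cos(2*θ)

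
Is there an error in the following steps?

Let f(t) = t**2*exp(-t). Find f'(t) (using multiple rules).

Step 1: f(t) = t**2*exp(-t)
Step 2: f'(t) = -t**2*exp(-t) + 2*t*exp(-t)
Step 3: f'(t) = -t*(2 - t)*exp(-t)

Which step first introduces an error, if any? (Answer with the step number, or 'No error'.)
Step 3

Step 3 is incorrect due to a sign flip.
The step shows: -t*(2 - t)*exp(-t)
The correct value should be: t*(2 - t)*exp(-t)

Explanation: The sign of the whole expression was flipped: the term t*(2 - t)*exp(-t) was incorrectly written as -t*(2 - t)*exp(-t)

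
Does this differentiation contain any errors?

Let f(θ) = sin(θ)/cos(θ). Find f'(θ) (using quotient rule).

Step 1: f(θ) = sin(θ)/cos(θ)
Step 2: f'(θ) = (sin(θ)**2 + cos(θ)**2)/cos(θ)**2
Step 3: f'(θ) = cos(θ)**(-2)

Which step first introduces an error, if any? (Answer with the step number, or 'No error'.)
No error

All steps in this derivation are correct.
The final answer f'(θ) = cos(θ)**(-2) is valid.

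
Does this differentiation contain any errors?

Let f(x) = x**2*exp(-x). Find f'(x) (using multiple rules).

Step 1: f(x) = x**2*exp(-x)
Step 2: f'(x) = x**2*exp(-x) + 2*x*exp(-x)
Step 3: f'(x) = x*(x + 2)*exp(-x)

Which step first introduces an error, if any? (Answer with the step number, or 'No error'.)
Step 2

Step 2 is incorrect due to a sign flip.
The step shows: x**2*exp(-x) + 2*x*exp(-x)
The correct value should be: -x**2*exp(-x) + 2*x*exp(-x)

Explanation: The sign of one term was flipped: the term -x**2*exp(-x) was incorrectly written as x**2*exp(-x)
The later steps are derived from this incorrect expression, so the error originates in Step 2.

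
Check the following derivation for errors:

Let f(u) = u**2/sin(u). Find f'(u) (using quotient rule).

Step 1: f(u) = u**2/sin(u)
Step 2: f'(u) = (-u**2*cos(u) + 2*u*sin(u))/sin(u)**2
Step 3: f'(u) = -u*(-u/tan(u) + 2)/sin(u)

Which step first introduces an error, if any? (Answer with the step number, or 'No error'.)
Step 3

Step 3 is incorrect due to a sign flip.
The step shows: -u*(-u/tan(u) + 2)/sin(u)
The correct value should be: u*(-u/tan(u) + 2)/sin(u)

Explanation: The sign of the whole expression was flipped: the term u*(-u/tan(u) + 2)/sin(u) was incorrectly written as -u*(-u/tan(u) + 2)/sin(u)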